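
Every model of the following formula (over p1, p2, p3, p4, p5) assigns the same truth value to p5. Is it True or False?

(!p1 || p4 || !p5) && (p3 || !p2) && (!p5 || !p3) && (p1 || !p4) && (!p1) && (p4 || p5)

True

Suppose p5 = false.
From the singleton clause (!p1), p1 = false.
From the singleton clause (!p4), p4 = false.
Now (p4) is unsatisfied and unit — conflict.
So every satisfying assignment has p5 = True.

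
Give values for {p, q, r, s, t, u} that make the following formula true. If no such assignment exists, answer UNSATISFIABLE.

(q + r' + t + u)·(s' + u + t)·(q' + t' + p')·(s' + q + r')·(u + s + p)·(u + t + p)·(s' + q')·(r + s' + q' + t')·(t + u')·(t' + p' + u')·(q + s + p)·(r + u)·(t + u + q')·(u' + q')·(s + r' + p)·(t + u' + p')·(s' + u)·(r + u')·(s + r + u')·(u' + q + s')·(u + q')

Case s = 0:
Case u = 0:
From the singleton clause (p), p = 1.
From the singleton clause (r), r = 1.
From the singleton clause (q'), q = 0.
From the singleton clause (t), t = 1.
This assignment satisfies each clause.

p=1,  q=0,  r=1,  s=0,  t=1,  u=0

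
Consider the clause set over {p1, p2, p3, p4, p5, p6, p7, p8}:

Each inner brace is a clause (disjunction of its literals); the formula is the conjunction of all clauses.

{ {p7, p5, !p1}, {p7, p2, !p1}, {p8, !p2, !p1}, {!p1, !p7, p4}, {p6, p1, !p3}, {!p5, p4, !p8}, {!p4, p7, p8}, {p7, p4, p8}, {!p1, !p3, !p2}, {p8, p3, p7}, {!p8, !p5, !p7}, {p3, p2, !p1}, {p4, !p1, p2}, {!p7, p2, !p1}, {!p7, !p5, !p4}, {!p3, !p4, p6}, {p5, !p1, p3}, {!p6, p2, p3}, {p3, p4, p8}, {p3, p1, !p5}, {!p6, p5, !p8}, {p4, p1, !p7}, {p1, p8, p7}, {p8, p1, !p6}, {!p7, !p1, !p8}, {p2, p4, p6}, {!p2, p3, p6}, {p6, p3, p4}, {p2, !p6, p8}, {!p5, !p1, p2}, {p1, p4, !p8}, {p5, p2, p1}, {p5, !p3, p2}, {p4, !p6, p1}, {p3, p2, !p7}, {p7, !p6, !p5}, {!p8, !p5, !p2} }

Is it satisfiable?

Branch on p7: set p7 = true.
Branch on p1: set p1 = false.
(p4) alone gives p4 = true.
(!p5) alone gives p5 = false.
(p2) alone gives p2 = true.
Branch on p6: set p6 = true.
(!p8) alone gives p8 = false.
Now (p8) is unsatisfied and unit — conflict.
Backtrack on p6: now try p6 = false.
(!p3) alone gives p3 = false.
Now (p3) is unsatisfied and unit — conflict.
Either choice for p6 ends in contradiction.
Backtrack on p1: now try p1 = true.
(p4) alone gives p4 = true.
(p2) alone gives p2 = true.
(p8) alone gives p8 = true.
Now (!p8) is unsatisfied and unit — conflict.
Either choice for p1 ends in contradiction.
Backtrack on p7: now try p7 = false.
Branch on p5: set p5 = true.
(!p6) alone gives p6 = false.
Branch on p2: set p2 = true.
(p3) alone gives p3 = true.
(p1) alone gives p1 = true.
Now (!p1) is unsatisfied and unit — conflict.
Backtrack on p2: now try p2 = false.
(!p1) alone gives p1 = false.
(!p3) alone gives p3 = false.
Now (p3) is unsatisfied and unit — conflict.
Either choice for p2 ends in contradiction.
Backtrack on p5: now try p5 = false.
(!p1) alone gives p1 = false.
(p8) alone gives p8 = true.
(!p6) alone gives p6 = false.
(!p3) alone gives p3 = false.
(!p2) alone gives p2 = false.
Now (p2) is unsatisfied and unit — conflict.
Either choice for p5 ends in contradiction.
Either choice for p7 ends in contradiction.
No assignment satisfies every clause.

Unsatisfiable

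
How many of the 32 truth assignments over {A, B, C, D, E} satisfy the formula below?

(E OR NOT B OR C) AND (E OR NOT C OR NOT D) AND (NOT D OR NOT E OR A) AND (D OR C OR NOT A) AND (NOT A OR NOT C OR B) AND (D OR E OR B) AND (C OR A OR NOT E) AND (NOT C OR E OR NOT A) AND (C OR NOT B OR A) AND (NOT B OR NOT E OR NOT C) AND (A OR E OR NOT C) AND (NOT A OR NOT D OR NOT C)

5

There are 2^5 = 32 truth assignments over (A, B, C, D, E).
Split on A. With A = true, the clauses containing A are satisfied and NOT A drops from the rest; 3 of the 2^4 = 16 assignments to the other variables satisfy what remains.
With A = false, by the same count on the reduced clause set, 2 assignments work.
(One model: A=F, B=F, C=F, D=T, E=F.)
Total: 3 + 2 = 5.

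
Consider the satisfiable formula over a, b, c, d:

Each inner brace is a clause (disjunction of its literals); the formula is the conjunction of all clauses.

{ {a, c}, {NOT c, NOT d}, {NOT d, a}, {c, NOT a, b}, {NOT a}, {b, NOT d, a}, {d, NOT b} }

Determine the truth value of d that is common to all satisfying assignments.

False

Suppose d = true.
Unit clause (NOT c) forces c = false.
Unit clause (a) forces a = true.
That conflicts with the unit clause (NOT a).
So every satisfying assignment has d = False.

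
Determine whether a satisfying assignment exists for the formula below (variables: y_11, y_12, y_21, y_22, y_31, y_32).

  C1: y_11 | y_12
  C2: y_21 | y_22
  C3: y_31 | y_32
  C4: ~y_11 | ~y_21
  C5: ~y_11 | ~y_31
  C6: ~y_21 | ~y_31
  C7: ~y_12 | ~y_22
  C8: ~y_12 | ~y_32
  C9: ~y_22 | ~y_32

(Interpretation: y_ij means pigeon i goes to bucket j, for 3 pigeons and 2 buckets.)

No, unsatisfiable

Try y_11 = 1.
(~y_21) alone gives y_21 = 0.
(y_22) alone gives y_22 = 1.
(~y_31) alone gives y_31 = 0.
(y_32) alone gives y_32 = 1.
Now (~y_32) is unsatisfied and unit — conflict.
Backtrack on y_11: now try y_11 = 0.
(y_12) alone gives y_12 = 1.
(~y_22) alone gives y_22 = 0.
(y_21) alone gives y_21 = 1.
(~y_31) alone gives y_31 = 0.
(y_32) alone gives y_32 = 1.
Now (~y_32) is unsatisfied and unit — conflict.
Either choice for y_11 ends in contradiction.
No assignment satisfies every clause.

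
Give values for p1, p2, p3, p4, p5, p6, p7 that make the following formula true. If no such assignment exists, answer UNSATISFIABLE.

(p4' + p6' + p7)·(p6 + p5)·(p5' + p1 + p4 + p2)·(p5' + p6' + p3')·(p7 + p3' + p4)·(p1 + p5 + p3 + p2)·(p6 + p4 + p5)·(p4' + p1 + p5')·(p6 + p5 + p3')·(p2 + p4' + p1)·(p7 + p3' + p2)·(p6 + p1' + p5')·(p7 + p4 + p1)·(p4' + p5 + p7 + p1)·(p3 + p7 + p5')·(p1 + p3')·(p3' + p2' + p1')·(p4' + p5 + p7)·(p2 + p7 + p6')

p1: 0; p2: 1; p3: 0; p4: 0; p5: 0; p6: 1; p7: 1

Suppose p6 = 1.
Suppose p4 = 0.
Suppose p5 = 0.
Suppose p7 = 1.
Suppose p1 = 0.
From the singleton clause (p3'), p3 = 0.
From the singleton clause (p2), p2 = 1.
This assignment satisfies each clause.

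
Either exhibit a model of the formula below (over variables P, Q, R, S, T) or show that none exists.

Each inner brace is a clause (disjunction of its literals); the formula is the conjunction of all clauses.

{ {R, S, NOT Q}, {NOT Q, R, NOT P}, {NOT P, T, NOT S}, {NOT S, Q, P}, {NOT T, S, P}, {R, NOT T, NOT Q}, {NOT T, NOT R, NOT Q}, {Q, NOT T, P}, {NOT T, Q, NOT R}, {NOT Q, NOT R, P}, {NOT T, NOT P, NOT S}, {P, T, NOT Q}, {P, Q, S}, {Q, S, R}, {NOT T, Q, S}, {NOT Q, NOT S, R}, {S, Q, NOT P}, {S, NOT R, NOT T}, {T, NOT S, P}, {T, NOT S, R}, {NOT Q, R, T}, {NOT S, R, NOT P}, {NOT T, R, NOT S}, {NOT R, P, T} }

Branch on R: set R = true.
Branch on T: set T = false.
The clause (P) is unit, so P = true.
The clause (NOT S) is unit, so S = false.
The clause (Q) is unit, so Q = true.
All clauses are satisfied.

P=true; Q=true; R=true; S=false; T=false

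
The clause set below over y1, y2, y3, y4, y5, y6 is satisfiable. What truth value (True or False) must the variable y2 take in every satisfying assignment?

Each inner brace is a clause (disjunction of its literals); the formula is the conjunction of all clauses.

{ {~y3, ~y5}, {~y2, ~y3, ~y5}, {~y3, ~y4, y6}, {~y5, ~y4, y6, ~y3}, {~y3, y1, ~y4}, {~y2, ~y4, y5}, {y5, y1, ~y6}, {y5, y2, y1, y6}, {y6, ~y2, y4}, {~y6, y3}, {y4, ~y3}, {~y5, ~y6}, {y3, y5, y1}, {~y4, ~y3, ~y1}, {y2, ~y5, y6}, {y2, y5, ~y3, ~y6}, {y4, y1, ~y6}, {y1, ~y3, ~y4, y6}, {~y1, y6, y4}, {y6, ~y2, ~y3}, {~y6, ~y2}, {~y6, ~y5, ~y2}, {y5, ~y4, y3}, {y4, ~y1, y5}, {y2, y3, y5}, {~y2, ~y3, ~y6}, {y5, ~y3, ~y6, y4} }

Suppose y2 = 0.
Branch on y3: set y3 = 0.
Unit clause (~y6) forces y6 = 0.
Unit clause (~y5) forces y5 = 0.
But (y5) is also a unit clause — contradiction.
That branch fails; take y3 = 1 instead.
Unit clause (~y5) forces y5 = 0.
Unit clause (y4) forces y4 = 1.
Unit clause (y6) forces y6 = 1.
But (~y6) is also a unit clause — contradiction.
Neither y3 = 1 nor y3 = 0 works.
So every satisfying assignment has y2 = True.

True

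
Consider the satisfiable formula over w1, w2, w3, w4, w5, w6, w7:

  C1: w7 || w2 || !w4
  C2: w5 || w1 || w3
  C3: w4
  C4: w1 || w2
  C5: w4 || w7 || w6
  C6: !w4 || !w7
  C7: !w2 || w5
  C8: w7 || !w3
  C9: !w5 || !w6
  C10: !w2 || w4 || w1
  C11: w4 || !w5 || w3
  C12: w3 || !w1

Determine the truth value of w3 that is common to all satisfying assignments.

Suppose w3 = true.
(w4) alone gives w4 = true.
(!w7) alone gives w7 = false.
But (w7) is also a unit clause — contradiction.
So every satisfying assignment has w3 = False.

False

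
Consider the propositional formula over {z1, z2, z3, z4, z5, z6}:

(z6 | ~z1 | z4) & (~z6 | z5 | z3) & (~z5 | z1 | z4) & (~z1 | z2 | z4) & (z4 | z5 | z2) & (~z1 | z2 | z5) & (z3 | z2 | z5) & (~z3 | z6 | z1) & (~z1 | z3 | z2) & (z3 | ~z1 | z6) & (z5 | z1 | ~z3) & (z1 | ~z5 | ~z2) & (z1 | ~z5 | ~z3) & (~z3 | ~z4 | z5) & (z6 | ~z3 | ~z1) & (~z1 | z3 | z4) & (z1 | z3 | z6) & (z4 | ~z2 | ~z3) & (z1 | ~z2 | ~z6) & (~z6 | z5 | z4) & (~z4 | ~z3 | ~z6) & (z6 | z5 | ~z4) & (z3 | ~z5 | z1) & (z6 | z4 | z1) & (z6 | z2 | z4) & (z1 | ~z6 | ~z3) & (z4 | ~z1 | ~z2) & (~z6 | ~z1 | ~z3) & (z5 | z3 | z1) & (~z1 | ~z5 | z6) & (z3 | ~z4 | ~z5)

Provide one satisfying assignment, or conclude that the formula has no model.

UNSATISFIABLE

Try z6 = 1.
Try z5 = 1.
Try z1 = 1.
From the singleton clause (~z3), z3 = 0.
From the singleton clause (z2), z2 = 1.
From the singleton clause (z4), z4 = 1.
Now (~z4) is unsatisfied and unit — conflict.
Backtrack on z1: now try z1 = 0.
From the singleton clause (z4), z4 = 1.
From the singleton clause (~z2), z2 = 0.
From the singleton clause (~z3), z3 = 0.
Now (z3) is unsatisfied and unit — conflict.
Either choice for z1 ends in contradiction.
Backtrack on z5: now try z5 = 0.
From the singleton clause (z3), z3 = 1.
From the singleton clause (z1), z1 = 1.
Now (~z1) is unsatisfied and unit — conflict.
Either choice for z5 ends in contradiction.
Backtrack on z6: now try z6 = 0.
Try z1 = 0.
From the singleton clause (~z3), z3 = 0.
Now (z3) is unsatisfied and unit — conflict.
Backtrack on z1: now try z1 = 1.
From the singleton clause (z4), z4 = 1.
From the singleton clause (z3), z3 = 1.
Now (~z3) is unsatisfied and unit — conflict.
Either choice for z1 ends in contradiction.
Either choice for z6 ends in contradiction.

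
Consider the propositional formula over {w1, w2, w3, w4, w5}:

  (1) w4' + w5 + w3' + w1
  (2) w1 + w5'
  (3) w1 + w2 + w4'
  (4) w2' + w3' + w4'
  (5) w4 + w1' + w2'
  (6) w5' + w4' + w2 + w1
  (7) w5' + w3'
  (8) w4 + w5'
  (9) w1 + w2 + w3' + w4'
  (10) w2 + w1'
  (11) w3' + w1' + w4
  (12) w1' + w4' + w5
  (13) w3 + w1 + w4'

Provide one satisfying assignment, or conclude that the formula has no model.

Case w1 = 1:
(w2) alone gives w2 = 1.
(w4) alone gives w4 = 1.
(w3') alone gives w3 = 0.
(w5) alone gives w5 = 1.
All clauses are satisfied.

w1: 1,  w2: 1,  w3: 0,  w4: 1,  w5: 1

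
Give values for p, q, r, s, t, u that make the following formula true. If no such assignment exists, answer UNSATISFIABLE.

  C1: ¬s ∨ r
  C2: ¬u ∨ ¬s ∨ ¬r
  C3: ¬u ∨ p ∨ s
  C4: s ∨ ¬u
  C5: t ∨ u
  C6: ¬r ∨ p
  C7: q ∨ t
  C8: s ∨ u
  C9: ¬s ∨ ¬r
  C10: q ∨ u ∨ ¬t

UNSATISFIABLE

Case s = False:
Unit clause (¬u) forces u = False.
Now (u) is unsatisfied and unit — conflict.
That branch fails; take s = True instead.
Unit clause (r) forces r = True.
Now (¬r) is unsatisfied and unit — conflict.
Both values of s lead to a conflict.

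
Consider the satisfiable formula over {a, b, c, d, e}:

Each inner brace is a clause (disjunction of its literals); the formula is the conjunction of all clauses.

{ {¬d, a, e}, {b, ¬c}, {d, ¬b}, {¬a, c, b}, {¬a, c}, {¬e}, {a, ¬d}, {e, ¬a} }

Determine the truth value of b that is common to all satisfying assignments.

Suppose b = True.
Unit clause (d) forces d = True.
Unit clause (¬e) forces e = False.
Unit clause (a) forces a = True.
But (¬a) is also a unit clause — contradiction.
So every satisfying assignment has b = False.

False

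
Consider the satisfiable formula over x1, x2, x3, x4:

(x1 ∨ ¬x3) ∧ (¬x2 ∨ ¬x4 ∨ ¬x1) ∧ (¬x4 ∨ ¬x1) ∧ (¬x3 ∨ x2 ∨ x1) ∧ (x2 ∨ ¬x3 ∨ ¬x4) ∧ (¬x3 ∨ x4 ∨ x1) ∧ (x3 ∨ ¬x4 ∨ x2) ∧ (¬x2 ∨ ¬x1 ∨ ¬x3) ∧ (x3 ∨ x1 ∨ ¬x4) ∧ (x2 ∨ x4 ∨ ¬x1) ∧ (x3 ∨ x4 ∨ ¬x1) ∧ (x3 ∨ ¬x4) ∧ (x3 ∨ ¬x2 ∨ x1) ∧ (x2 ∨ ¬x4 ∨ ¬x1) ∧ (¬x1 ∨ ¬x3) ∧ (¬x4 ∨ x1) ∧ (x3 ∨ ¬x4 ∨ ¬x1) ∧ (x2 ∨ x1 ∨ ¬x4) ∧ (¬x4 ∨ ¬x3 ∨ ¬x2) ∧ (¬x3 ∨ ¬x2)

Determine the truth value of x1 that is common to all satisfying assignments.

False

Suppose x1 = True.
(¬x4) alone gives x4 = False.
(x2) alone gives x2 = True.
(¬x3) alone gives x3 = False.
That conflicts with the unit clause (x3).
So every satisfying assignment has x1 = False.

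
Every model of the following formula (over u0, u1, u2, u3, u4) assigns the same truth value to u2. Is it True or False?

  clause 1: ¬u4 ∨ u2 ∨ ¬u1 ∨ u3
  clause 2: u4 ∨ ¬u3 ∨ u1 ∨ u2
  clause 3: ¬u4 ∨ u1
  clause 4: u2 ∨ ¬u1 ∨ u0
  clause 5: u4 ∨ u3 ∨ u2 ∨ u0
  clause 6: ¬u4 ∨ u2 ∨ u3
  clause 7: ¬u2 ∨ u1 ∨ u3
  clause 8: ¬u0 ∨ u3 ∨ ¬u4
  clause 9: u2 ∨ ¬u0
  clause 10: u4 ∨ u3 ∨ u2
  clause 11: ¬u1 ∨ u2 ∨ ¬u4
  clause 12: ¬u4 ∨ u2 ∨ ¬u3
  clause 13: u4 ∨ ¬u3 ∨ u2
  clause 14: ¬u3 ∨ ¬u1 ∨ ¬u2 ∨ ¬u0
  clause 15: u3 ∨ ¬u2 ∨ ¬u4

Suppose u2 = False.
The clause (¬u0) is unit, so u0 = False.
The clause (¬u1) is unit, so u1 = False.
The clause (¬u4) is unit, so u4 = False.
The clause (¬u3) is unit, so u3 = False.
Now (u3) is unsatisfied and unit — conflict.
So every satisfying assignment has u2 = True.

True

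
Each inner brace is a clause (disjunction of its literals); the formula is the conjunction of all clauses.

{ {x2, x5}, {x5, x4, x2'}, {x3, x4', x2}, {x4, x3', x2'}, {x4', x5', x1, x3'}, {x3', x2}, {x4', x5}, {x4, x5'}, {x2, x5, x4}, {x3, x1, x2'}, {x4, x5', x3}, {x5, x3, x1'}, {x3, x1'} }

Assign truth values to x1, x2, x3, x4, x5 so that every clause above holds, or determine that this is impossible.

x1: 1; x2: 1; x3: 1; x4: 1; x5: 1

Branch on x2: set x2 = 1.
Branch on x5: set x5 = 1.
From the singleton clause (x4), x4 = 1.
Branch on x1: set x1 = 1.
From the singleton clause (x3), x3 = 1.
All clauses are satisfied.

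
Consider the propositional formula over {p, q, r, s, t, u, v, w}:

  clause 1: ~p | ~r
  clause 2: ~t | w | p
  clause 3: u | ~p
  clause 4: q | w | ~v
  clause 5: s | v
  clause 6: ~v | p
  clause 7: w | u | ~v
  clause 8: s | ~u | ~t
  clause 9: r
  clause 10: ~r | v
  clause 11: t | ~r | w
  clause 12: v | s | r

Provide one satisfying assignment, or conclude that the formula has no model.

Unit clause (r) forces r = 1.
Unit clause (~p) forces p = 0.
Unit clause (~v) forces v = 0.
But (v) is also a unit clause — contradiction.

UNSATISFIABLE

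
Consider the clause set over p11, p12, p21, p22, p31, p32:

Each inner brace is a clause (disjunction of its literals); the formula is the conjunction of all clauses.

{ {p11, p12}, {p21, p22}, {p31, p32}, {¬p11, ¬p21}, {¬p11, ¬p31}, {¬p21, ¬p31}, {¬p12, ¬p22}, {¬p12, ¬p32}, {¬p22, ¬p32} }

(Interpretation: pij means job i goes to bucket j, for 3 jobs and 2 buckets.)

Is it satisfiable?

Suppose p11 = True.
The clause (¬p21) is unit, so p21 = False.
The clause (p22) is unit, so p22 = True.
The clause (¬p31) is unit, so p31 = False.
The clause (p32) is unit, so p32 = True.
But (¬p32) is also a unit clause — contradiction.
Undo p11 and try p11 = False.
The clause (p12) is unit, so p12 = True.
The clause (¬p22) is unit, so p22 = False.
The clause (p21) is unit, so p21 = True.
The clause (¬p31) is unit, so p31 = False.
The clause (p32) is unit, so p32 = True.
But (¬p32) is also a unit clause — contradiction.
Either choice for p11 ends in contradiction.
No assignment satisfies every clause.

Unsatisfiable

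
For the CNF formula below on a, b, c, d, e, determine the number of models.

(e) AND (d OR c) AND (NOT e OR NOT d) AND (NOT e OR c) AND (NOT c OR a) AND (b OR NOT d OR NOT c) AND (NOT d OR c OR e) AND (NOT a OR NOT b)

There are 2^5 = 32 truth assignments over (a, b, c, d, e).
Split on b. With b = true, the clauses containing b are satisfied and NOT b drops from the rest; 0 of the 2^4 = 16 assignments to the other variables satisfy what remains.
With b = false, by the same count on the reduced clause set, 1 assignment works.
(One model: a=T, b=F, c=T, d=F, e=T.)
Total: 0 + 1 = 1.

1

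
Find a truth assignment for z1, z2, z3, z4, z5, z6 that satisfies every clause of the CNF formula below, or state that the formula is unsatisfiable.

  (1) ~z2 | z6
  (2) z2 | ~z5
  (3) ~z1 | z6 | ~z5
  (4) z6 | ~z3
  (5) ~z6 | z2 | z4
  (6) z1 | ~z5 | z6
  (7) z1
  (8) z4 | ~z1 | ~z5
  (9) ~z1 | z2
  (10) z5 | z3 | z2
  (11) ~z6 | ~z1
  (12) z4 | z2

UNSATISFIABLE

Unit clause (z1) forces z1 = 1.
Unit clause (z2) forces z2 = 1.
Unit clause (z6) forces z6 = 1.
Now (~z6) is unsatisfied and unit — conflict.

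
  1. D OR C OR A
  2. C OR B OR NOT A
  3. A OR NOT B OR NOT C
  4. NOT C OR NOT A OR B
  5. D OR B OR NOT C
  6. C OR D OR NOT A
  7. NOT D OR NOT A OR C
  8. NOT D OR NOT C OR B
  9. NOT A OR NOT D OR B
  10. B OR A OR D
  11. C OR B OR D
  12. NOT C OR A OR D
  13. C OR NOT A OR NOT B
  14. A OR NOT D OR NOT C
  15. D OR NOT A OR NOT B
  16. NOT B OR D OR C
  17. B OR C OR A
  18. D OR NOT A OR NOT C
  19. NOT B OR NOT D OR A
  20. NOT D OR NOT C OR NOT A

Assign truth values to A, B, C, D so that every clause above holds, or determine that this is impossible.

UNSATISFIABLE

Suppose D = true.
Suppose A = false.
(NOT C) alone gives C = false.
(B) alone gives B = true.
Now (NOT B) is unsatisfied and unit — conflict.
So A must be the other value — set A = true.
(C) alone gives C = true.
Now (NOT C) is unsatisfied and unit — conflict.
Either choice for A ends in contradiction.
So D must be the other value — set D = false.
Suppose C = true.
(B) alone gives B = true.
(A) alone gives A = true.
Now (NOT A) is unsatisfied and unit — conflict.
So C must be the other value — set C = false.
(A) alone gives A = true.
Now (NOT A) is unsatisfied and unit — conflict.
Either choice for C ends in contradiction.
Either choice for D ends in contradiction.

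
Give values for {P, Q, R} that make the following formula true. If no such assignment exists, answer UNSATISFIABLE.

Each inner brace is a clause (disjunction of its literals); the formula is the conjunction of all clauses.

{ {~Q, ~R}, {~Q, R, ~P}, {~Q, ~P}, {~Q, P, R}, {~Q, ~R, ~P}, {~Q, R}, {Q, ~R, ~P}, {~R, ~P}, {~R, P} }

P=0; Q=0; R=0

Case Q = 0:
Case R = 0:
No clause remains; P is free.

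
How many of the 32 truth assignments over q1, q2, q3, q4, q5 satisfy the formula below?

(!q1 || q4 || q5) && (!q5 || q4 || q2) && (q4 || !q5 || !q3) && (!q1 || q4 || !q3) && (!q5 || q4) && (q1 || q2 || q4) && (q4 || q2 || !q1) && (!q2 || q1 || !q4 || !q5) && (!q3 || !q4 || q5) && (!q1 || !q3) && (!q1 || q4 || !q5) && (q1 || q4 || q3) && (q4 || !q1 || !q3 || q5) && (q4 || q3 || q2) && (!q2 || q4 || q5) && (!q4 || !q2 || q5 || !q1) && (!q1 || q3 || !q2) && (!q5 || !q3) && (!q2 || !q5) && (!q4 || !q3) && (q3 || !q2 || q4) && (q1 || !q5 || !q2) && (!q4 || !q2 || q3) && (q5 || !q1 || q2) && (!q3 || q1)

There are 2^5 = 32 truth assignments over (q1, q2, q3, q4, q5).
Split on q3. With q3 = true, the clauses containing q3 are satisfied and !q3 drops from the rest; 0 of the 2^4 = 16 assignments to the other variables satisfy what remains.
With q3 = false, by the same count on the reduced clause set, 3 assignments work.
Total: 0 + 3 = 3.

3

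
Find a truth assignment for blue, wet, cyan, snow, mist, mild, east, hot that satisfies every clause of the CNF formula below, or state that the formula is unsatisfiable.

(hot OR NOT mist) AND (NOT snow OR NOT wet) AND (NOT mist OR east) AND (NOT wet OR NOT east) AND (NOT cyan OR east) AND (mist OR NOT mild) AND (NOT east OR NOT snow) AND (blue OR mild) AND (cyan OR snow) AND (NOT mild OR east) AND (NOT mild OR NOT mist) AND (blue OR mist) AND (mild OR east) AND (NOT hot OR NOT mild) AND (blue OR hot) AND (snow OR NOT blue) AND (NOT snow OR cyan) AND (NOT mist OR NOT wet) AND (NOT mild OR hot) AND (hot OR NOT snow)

UNSATISFIABLE

Branch on hot: set hot = true.
The clause (NOT mild) is unit, so mild = false.
The clause (blue) is unit, so blue = true.
The clause (east) is unit, so east = true.
The clause (NOT wet) is unit, so wet = false.
The clause (NOT snow) is unit, so snow = false.
But (snow) is also a unit clause — contradiction.
That branch fails; take hot = false instead.
The clause (NOT mist) is unit, so mist = false.
The clause (NOT mild) is unit, so mild = false.
The clause (blue) is unit, so blue = true.
The clause (east) is unit, so east = true.
The clause (NOT wet) is unit, so wet = false.
The clause (NOT snow) is unit, so snow = false.
But (snow) is also a unit clause — contradiction.
Both values of hot lead to a conflict.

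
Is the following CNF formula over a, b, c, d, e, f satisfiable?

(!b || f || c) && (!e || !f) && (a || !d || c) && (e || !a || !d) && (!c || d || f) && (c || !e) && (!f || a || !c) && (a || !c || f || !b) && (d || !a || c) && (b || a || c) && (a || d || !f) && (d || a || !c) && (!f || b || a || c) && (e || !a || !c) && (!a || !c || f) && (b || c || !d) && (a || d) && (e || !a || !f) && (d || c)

Yes, satisfiable

Branch on e: set e = false.
Branch on a: set a = false.
Unit clause (d) forces d = true.
Unit clause (c) forces c = true.
Unit clause (!f) forces f = false.
Unit clause (!b) forces b = false.
All clauses are satisfied.
A satisfying assignment: a ↦ false; b ↦ false; c ↦ true; d ↦ true; e ↦ false; f ↦ false.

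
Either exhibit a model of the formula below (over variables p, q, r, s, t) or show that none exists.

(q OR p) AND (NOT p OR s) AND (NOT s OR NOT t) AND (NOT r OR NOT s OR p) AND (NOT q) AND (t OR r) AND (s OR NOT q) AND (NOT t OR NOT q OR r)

From the singleton clause (NOT q), q = false.
From the singleton clause (p), p = true.
From the singleton clause (s), s = true.
From the singleton clause (NOT t), t = false.
From the singleton clause (r), r = true.
This assignment satisfies each clause.

p=true,  q=false,  r=true,  s=true,  t=false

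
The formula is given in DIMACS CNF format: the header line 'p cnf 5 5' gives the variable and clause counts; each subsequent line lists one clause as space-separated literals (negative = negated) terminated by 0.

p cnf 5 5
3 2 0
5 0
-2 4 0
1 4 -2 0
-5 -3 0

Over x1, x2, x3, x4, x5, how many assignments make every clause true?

There are 2^5 = 32 truth assignments over (x1, x2, x3, x4, x5).
Split on x3. With x3 = True, the clauses containing x3 are satisfied and ¬x3 drops from the rest; 0 of the 2^4 = 16 assignments to the other variables satisfy what remains.
With x3 = False, by the same count on the reduced clause set, 2 assignments work.
Total: 0 + 2 = 2.

2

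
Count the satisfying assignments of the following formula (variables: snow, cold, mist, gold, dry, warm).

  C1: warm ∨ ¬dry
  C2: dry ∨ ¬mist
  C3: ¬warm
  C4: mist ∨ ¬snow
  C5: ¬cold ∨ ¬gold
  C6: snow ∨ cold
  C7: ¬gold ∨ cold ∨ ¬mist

There are 2^6 = 64 truth assignments over (snow, cold, mist, gold, dry, warm).
Split on mist. With mist = True, the clauses containing mist are satisfied and ¬mist drops from the rest; 0 of the 2^5 = 32 assignments to the other variables satisfy what remains.
With mist = False, by the same count on the reduced clause set, 1 assignment works.
(One model: snow=F, cold=T, mist=F, gold=F, dry=F, warm=F.)
Total: 0 + 1 = 1.

1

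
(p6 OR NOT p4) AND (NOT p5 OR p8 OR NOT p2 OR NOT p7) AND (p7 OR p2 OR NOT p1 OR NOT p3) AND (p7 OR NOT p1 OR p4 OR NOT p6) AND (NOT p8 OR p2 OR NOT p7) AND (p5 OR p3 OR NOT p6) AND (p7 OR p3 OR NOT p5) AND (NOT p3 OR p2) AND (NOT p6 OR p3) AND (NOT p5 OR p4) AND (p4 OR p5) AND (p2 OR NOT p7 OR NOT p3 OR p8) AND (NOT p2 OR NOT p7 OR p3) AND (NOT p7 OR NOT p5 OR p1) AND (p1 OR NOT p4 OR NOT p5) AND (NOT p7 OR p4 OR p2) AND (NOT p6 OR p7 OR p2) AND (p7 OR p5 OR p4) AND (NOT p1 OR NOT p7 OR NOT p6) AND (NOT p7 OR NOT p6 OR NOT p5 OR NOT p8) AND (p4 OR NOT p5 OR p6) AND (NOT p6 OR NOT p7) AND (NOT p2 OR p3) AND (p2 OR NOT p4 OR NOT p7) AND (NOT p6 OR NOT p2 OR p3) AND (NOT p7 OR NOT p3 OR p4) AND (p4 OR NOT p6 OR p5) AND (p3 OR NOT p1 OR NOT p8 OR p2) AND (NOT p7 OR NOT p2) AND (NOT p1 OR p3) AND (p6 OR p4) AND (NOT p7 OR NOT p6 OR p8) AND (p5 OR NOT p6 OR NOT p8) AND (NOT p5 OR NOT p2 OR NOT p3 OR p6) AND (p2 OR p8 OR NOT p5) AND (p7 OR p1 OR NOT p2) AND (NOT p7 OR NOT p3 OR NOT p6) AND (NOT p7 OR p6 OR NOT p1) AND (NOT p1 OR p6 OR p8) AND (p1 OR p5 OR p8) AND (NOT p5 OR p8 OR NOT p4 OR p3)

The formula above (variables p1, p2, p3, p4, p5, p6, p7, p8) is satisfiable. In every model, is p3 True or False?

True

Suppose p3 = false.
From the singleton clause (NOT p6), p6 = false.
From the singleton clause (NOT p4), p4 = false.
Now (p4) is unsatisfied and unit — conflict.
So every satisfying assignment has p3 = True.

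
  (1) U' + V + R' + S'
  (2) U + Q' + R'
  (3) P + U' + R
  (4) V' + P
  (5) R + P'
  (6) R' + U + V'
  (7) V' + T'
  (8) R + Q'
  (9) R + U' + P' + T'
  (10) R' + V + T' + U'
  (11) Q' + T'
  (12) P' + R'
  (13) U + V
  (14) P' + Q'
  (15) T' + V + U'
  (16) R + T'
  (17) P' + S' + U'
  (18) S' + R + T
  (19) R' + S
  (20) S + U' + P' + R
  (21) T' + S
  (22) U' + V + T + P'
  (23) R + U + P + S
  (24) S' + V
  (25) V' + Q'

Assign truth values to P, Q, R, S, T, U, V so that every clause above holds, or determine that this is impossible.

Try V = 0.
From the singleton clause (U), U = 1.
From the singleton clause (T'), T = 0.
From the singleton clause (P'), P = 0.
From the singleton clause (R), R = 1.
From the singleton clause (S'), S = 0.
Now (S) is unsatisfied and unit — conflict.
That branch fails; take V = 1 instead.
From the singleton clause (P), P = 1.
From the singleton clause (R), R = 1.
Now (R') is unsatisfied and unit — conflict.
Either choice for V ends in contradiction.

UNSATISFIABLE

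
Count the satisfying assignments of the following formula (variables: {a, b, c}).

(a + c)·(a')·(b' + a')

2

There are 2^3 = 8 truth assignments over (a, b, c).
Check each against the 3 clauses (columns in the order a, b, c):
  F F F  ✗ fails (a + c)
  F F T  ✓ satisfies all
  F T F  ✗ fails (a + c)
  F T T  ✓ satisfies all
  T F F  ✗ fails (a')
  T F T  ✗ fails (a')
  T T F  ✗ fails (a')
  T T T  ✗ fails (a')
2 of the 8 rows are models.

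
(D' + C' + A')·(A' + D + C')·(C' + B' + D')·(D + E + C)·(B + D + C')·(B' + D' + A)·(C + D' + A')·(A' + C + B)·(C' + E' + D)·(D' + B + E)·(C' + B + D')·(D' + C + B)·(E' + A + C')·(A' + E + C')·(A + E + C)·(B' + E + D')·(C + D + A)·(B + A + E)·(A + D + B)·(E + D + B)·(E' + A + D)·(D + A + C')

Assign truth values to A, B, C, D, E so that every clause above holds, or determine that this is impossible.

Case D = 0:
Case A = 1:
From the singleton clause (C'), C = 0.
From the singleton clause (E), E = 1.
From the singleton clause (B), B = 1.
Every clause now holds.

A ↦ 1,  B ↦ 1,  C ↦ 0,  D ↦ 0,  E ↦ 1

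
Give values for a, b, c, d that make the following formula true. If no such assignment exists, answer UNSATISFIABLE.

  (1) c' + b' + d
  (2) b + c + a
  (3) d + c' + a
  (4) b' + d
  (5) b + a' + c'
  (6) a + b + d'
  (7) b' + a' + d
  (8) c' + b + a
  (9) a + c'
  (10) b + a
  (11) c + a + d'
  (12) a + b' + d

Try b = 0.
Unit clause (a) forces a = 1.
Unit clause (c') forces c = 0.
All clauses hold; d can take either value.

a ↦ 1; b ↦ 0; c ↦ 0; d ↦ 1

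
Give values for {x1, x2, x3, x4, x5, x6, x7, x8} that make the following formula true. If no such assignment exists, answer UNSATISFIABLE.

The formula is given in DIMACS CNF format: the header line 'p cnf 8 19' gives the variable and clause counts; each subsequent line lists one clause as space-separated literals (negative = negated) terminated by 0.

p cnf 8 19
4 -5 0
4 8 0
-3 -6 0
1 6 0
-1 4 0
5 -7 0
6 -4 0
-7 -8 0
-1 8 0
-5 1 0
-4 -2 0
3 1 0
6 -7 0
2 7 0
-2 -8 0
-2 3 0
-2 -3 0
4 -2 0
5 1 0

Case x4 = True:
Unit clause (x6) forces x6 = True.
Unit clause (¬x3) forces x3 = False.
Unit clause (¬x2) forces x2 = False.
Unit clause (x1) forces x1 = True.
Unit clause (x8) forces x8 = True.
Unit clause (¬x7) forces x7 = False.
Now (x7) is unsatisfied and unit — conflict.
Backtrack on x4: now try x4 = False.
Unit clause (¬x5) forces x5 = False.
Unit clause (x8) forces x8 = True.
Unit clause (¬x1) forces x1 = False.
Now (x1) is unsatisfied and unit — conflict.
Both values of x4 lead to a conflict.

UNSATISFIABLE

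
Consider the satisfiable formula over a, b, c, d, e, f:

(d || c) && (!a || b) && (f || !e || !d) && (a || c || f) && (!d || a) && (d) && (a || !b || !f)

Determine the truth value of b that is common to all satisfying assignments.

True

Suppose b = false.
Unit clause (!a) forces a = false.
Unit clause (!d) forces d = false.
That conflicts with the unit clause (d).
So every satisfying assignment has b = True.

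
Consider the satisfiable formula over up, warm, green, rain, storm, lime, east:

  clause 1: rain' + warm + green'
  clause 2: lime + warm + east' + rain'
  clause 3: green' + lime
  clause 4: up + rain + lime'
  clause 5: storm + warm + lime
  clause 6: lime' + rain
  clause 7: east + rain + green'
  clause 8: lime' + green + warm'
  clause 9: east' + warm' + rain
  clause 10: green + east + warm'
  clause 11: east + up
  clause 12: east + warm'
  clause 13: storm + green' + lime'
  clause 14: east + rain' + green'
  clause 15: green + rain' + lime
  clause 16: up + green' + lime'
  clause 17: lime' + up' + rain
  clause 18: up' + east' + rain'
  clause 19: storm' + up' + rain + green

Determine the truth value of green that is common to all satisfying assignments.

False

Suppose green = 1.
(lime) alone gives lime = 1.
(rain) alone gives rain = 1.
(warm) alone gives warm = 1.
(east) alone gives east = 1.
(storm) alone gives storm = 1.
(up) alone gives up = 1.
Now (up') is unsatisfied and unit — conflict.
So every satisfying assignment has green = False.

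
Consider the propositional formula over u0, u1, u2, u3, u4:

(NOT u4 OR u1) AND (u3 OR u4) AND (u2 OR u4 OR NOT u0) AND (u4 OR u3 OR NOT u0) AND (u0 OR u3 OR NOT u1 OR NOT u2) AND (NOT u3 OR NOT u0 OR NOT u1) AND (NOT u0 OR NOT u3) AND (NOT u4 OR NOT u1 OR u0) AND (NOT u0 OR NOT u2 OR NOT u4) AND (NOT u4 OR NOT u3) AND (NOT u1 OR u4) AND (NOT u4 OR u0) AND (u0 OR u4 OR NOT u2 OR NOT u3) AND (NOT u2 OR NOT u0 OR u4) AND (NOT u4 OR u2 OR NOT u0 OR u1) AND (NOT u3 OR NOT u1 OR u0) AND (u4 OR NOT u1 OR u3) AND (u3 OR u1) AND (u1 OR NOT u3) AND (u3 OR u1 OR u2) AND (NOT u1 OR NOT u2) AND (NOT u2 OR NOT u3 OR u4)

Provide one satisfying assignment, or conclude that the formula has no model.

u0: true, u1: true, u2: false, u3: false, u4: true

Branch on u4: set u4 = true.
(u1) alone gives u1 = true.
(u0) alone gives u0 = true.
(NOT u3) alone gives u3 = false.
(NOT u2) alone gives u2 = false.
All clauses are satisfied.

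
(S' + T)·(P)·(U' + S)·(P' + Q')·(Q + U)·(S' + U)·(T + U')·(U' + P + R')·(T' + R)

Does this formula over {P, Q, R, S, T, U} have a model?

Yes, satisfiable

(P) alone gives P = 1.
(Q') alone gives Q = 0.
(U) alone gives U = 1.
(S) alone gives S = 1.
(T) alone gives T = 1.
(R) alone gives R = 1.
All clauses are satisfied.
A satisfying assignment: P=1,  Q=0,  R=1,  S=1,  T=1,  U=1.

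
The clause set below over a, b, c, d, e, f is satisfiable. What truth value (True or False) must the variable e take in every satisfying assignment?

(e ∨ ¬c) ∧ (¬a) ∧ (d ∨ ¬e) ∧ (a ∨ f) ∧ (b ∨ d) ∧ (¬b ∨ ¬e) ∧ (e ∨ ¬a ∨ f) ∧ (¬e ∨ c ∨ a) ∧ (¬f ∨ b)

Suppose e = True.
Unit clause (¬a) forces a = False.
Unit clause (d) forces d = True.
Unit clause (f) forces f = True.
Unit clause (¬b) forces b = False.
Now (b) is unsatisfied and unit — conflict.
So every satisfying assignment has e = False.

False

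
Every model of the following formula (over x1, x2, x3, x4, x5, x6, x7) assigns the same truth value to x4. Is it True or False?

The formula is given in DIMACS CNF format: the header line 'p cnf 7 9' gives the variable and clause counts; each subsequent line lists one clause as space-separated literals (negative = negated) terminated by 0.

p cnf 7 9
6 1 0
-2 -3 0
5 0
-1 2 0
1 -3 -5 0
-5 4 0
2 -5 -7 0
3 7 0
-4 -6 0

True

Suppose x4 = False.
Unit clause (x5) forces x5 = True.
Now (¬x5) is unsatisfied and unit — conflict.
So every satisfying assignment has x4 = True.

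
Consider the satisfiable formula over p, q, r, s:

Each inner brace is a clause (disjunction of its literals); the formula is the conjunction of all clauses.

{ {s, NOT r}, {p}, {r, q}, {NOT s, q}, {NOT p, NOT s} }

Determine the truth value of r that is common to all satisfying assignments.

Suppose r = true.
(s) alone gives s = true.
(p) alone gives p = true.
Now (NOT p) is unsatisfied and unit — conflict.
So every satisfying assignment has r = False.

False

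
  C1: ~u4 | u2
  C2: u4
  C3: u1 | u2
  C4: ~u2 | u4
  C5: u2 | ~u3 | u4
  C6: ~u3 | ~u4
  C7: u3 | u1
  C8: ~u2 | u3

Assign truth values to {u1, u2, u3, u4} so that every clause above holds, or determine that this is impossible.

(u4) alone gives u4 = 1.
(u2) alone gives u2 = 1.
(~u3) alone gives u3 = 0.
That conflicts with the unit clause (u3).

UNSATISFIABLE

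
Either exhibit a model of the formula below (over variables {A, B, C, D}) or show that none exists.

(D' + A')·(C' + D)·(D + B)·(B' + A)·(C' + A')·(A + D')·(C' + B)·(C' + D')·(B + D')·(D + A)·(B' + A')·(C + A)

Branch on D: set D = 0.
The clause (C') is unit, so C = 0.
The clause (B) is unit, so B = 1.
The clause (A) is unit, so A = 1.
Now (A') is unsatisfied and unit — conflict.
Backtrack on D: now try D = 1.
The clause (A') is unit, so A = 0.
Now (A) is unsatisfied and unit — conflict.
Both values of D lead to a conflict.

UNSATISFIABLE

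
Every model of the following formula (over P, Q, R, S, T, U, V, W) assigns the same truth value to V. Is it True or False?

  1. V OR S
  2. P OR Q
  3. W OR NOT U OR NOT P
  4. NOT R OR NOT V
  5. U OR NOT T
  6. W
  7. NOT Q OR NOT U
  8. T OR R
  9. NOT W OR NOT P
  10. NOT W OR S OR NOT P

False

Suppose V = true.
(NOT R) alone gives R = false.
(W) alone gives W = true.
(T) alone gives T = true.
(U) alone gives U = true.
(NOT Q) alone gives Q = false.
(P) alone gives P = true.
Now (NOT P) is unsatisfied and unit — conflict.
So every satisfying assignment has V = False.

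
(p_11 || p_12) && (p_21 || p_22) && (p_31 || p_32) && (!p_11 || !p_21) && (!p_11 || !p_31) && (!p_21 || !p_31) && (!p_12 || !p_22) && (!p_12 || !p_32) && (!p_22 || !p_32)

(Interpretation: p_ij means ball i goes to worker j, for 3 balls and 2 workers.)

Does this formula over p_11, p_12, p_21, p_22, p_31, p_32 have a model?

No

Case p_11 = true:
The clause (!p_21) is unit, so p_21 = false.
The clause (p_22) is unit, so p_22 = true.
The clause (!p_31) is unit, so p_31 = false.
The clause (p_32) is unit, so p_32 = true.
But (!p_32) is also a unit clause — contradiction.
So p_11 must be the other value — set p_11 = false.
The clause (p_12) is unit, so p_12 = true.
The clause (!p_22) is unit, so p_22 = false.
The clause (p_21) is unit, so p_21 = true.
The clause (!p_31) is unit, so p_31 = false.
The clause (p_32) is unit, so p_32 = true.
But (!p_32) is also a unit clause — contradiction.
Either choice for p_11 ends in contradiction.
No assignment satisfies every clause.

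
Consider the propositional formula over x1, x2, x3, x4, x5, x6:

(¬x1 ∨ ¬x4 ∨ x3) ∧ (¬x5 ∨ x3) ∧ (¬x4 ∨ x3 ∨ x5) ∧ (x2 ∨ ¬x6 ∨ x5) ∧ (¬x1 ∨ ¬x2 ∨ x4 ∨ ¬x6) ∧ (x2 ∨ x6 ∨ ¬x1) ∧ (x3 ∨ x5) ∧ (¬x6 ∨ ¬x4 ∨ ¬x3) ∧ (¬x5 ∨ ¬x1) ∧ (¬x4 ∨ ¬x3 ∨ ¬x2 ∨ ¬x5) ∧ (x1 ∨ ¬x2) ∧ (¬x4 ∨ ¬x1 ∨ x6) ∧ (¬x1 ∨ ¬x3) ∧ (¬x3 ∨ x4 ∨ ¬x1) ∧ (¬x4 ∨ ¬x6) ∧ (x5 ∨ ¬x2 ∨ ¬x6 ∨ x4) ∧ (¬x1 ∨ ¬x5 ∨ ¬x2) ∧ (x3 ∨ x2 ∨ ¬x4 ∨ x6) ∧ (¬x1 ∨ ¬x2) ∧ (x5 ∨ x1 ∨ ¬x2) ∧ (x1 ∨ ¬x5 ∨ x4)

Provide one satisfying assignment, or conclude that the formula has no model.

x1=False; x2=False; x3=True; x4=True; x5=False; x6=False

Branch on x5: set x5 = False.
From the singleton clause (x3), x3 = True.
From the singleton clause (¬x1), x1 = False.
From the singleton clause (¬x2), x2 = False.
From the singleton clause (¬x6), x6 = False.
All clauses hold; x4 can take either value.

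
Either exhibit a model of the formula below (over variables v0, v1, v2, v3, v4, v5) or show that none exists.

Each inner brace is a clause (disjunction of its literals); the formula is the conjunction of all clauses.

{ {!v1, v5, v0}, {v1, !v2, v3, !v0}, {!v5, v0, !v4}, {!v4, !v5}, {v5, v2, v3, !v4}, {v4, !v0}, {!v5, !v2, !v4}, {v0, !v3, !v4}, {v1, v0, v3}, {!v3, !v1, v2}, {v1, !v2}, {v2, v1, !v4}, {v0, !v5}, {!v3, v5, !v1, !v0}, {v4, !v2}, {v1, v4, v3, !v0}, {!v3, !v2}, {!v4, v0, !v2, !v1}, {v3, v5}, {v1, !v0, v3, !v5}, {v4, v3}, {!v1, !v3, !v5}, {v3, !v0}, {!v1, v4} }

v0: false, v1: false, v2: false, v3: true, v4: false, v5: false

Try v4 = false.
(!v0) alone gives v0 = false.
(!v5) alone gives v5 = false.
(!v1) alone gives v1 = false.
(v3) alone gives v3 = true.
(!v2) alone gives v2 = false.
This assignment satisfies each clause.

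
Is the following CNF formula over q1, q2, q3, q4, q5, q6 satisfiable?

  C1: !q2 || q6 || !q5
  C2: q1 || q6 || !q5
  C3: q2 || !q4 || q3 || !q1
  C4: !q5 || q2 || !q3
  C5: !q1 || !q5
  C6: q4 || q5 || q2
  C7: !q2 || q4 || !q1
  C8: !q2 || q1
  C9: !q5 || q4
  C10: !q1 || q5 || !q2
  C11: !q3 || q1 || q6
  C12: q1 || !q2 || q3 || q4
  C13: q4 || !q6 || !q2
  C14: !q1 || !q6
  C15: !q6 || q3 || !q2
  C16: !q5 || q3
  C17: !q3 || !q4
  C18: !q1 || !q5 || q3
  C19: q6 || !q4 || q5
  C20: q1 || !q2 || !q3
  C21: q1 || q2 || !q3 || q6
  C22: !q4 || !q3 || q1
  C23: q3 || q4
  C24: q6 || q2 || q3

Suppose q1 = false.
Unit clause (!q2) forces q2 = false.
Suppose q6 = true.
Suppose q5 = false.
Unit clause (q4) forces q4 = true.
Unit clause (!q3) forces q3 = false.
Every clause now holds.
A satisfying assignment: q1 ↦ false,  q2 ↦ false,  q3 ↦ false,  q4 ↦ true,  q5 ↦ false,  q6 ↦ true.

Yes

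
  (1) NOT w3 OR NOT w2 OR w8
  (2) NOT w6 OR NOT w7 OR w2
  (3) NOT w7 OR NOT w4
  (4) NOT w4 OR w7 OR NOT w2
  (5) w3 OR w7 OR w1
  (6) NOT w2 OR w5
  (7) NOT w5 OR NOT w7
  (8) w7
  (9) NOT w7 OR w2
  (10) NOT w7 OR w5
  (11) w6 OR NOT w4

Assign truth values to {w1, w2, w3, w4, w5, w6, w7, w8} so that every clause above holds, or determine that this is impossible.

The clause (w7) is unit, so w7 = true.
The clause (NOT w4) is unit, so w4 = false.
The clause (NOT w5) is unit, so w5 = false.
Now (w5) is unsatisfied and unit — conflict.

UNSATISFIABLE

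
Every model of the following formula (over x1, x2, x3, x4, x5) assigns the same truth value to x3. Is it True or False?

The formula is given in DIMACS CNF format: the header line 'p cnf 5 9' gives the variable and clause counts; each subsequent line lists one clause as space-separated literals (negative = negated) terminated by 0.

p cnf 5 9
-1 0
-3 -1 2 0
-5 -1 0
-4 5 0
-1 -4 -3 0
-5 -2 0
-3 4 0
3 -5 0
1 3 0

True

Suppose x3 = False.
Unit clause (¬x1) forces x1 = False.
But (x1) is also a unit clause — contradiction.
So every satisfying assignment has x3 = True.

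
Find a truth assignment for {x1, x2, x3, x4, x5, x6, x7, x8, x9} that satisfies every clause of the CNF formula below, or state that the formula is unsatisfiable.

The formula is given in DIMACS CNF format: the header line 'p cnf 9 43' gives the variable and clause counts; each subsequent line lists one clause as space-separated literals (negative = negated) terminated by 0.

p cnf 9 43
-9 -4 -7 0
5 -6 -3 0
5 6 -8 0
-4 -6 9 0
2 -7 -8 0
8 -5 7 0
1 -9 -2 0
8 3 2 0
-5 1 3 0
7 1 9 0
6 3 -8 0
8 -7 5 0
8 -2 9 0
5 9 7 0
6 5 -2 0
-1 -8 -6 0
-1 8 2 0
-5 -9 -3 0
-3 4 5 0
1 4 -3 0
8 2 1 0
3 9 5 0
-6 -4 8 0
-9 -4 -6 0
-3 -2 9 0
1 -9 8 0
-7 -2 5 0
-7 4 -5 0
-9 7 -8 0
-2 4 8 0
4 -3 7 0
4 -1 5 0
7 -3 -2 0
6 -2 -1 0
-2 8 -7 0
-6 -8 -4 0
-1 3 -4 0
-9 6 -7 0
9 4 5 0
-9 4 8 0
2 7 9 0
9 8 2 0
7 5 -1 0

UNSATISFIABLE

Suppose x9 = False.
Suppose x4 = False.
The clause (x5) is unit, so x5 = True.
The clause (¬x7) is unit, so x7 = False.
The clause (x8) is unit, so x8 = True.
The clause (x1) is unit, so x1 = True.
The clause (¬x6) is unit, so x6 = False.
The clause (x3) is unit, so x3 = True.
That conflicts with the unit clause (¬x3).
So x4 must be the other value — set x4 = True.
The clause (¬x6) is unit, so x6 = False.
Suppose x5 = True.
Suppose x8 = True.
The clause (x3) is unit, so x3 = True.
The clause (¬x2) is unit, so x2 = False.
The clause (¬x7) is unit, so x7 = False.
That conflicts with the unit clause (x7).
So x8 must be the other value — set x8 = False.
The clause (x7) is unit, so x7 = True.
The clause (¬x2) is unit, so x2 = False.
That conflicts with the unit clause (x2).
Either choice for x8 ends in contradiction.
So x5 must be the other value — set x5 = False.
The clause (¬x8) is unit, so x8 = False.
The clause (¬x7) is unit, so x7 = False.
That conflicts with the unit clause (x7).
Either choice for x5 ends in contradiction.
Either choice for x4 ends in contradiction.
So x9 must be the other value — set x9 = True.
Suppose x4 = False.
The clause (x8) is unit, so x8 = True.
The clause (x7) is unit, so x7 = True.
The clause (x2) is unit, so x2 = True.
The clause (x1) is unit, so x1 = True.
The clause (¬x6) is unit, so x6 = False.
That conflicts with the unit clause (x6).
So x4 must be the other value — set x4 = True.
The clause (¬x7) is unit, so x7 = False.
The clause (¬x6) is unit, so x6 = False.
The clause (¬x8) is unit, so x8 = False.
The clause (¬x5) is unit, so x5 = False.
The clause (¬x2) is unit, so x2 = False.
The clause (x3) is unit, so x3 = True.
The clause (¬x1) is unit, so x1 = False.
That conflicts with the unit clause (x1).
Either choice for x4 ends in contradiction.
Either choice for x9 ends in contradiction.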